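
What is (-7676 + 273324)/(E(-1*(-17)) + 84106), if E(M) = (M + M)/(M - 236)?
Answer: 14544228/4604795 ≈ 3.1585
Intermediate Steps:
E(M) = 2*M/(-236 + M) (E(M) = (2*M)/(-236 + M) = 2*M/(-236 + M))
(-7676 + 273324)/(E(-1*(-17)) + 84106) = (-7676 + 273324)/(2*(-1*(-17))/(-236 - 1*(-17)) + 84106) = 265648/(2*17/(-236 + 17) + 84106) = 265648/(2*17/(-219) + 84106) = 265648/(2*17*(-1/219) + 84106) = 265648/(-34/219 + 84106) = 265648/(18419180/219) = 265648*(219/18419180) = 14544228/4604795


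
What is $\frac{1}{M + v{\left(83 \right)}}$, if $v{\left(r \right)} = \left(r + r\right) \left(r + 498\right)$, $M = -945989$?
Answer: $- \frac{1}{849543} \approx -1.1771 \cdot 10^{-6}$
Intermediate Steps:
$v{\left(r \right)} = 2 r \left(498 + r\right)$
$\frac{1}{M + v{\left(83 \right)}} = \frac{1}{-945989 + 2 \cdot 83 \left(498 + 83\right)} = \frac{1}{-945989 + 2 \cdot 83 \cdot 581} = \frac{1}{-945989 + 96446} = \frac{1}{-849543} = - \frac{1}{849543}$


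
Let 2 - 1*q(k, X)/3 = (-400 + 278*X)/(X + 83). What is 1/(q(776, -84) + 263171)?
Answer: 1/191921 ≈ 5.2105e-6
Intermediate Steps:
q(k, X) = 6 - 3*(-400 + 278*X)/(83 + X) (q(k, X) = 6 - 3*(-400 + 278*X)/(X + 83) = 6 - 3*(-400 + 278*X)/(83 + X))
1/(q(776, -84) + 263171) = 1/(6*(283 - 138*(-84))/(83 - 84) + 263171) = 1/(6*(283 + 11592)/(-1) + 263171) = 1/(6*(-1)*11875 + 263171) = 1/(-71250 + 263171) = 1/191921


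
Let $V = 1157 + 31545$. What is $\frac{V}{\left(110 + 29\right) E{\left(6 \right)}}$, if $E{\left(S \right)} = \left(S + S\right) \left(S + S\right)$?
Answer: $\frac{16351}{10008} \approx 1.6338$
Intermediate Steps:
$E{\left(S \right)} = 4 S^{2}$ ($E{\left(S \right)} = 2 S 2 S = 4 S^{2}$)
$V = 32702$
$\frac{V}{\left(110 + 29\right) E{\left(6 \right)}} = \frac{32702}{\left(110 + 29\right) 4 \cdot 6^{2}} = \frac{32702}{139 \cdot 4 \cdot 36} = \frac{32702}{139 \cdot 144} = \frac{32702}{20016} = 32702 \cdot \frac{1}{20016} = \frac{16351}{10008}$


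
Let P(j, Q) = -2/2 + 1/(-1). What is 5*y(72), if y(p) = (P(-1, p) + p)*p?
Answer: 25200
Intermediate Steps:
P(j, Q) = -2 (P(j, Q) = -2*1/2 + 1*(-1) = -1 - 1 = -2)
y(p) = p*(-2 + p) (y(p) = (-2 + p)*p = p*(-2 + p))
5*y(72) = 5*(72*(-2 + 72)) = 5*(72*70) = 5*5040 = 25200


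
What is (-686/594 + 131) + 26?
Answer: 46286/297 ≈ 155.85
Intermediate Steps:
(-686/594 + 131) + 26 = (-686*1/594 + 131) + 26 = (-343/297 + 131) + 26 = 38564/297 + 26 = 46286/297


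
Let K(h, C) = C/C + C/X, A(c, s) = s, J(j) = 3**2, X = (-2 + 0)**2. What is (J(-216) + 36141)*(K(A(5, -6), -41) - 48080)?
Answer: -3476852775/2 ≈ -1.7384e+9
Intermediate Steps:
X = 4 (X = (-2)**2 = 4)
J(j) = 9
K(h, C) = 1 + C/4 (K(h, C) = C/C + C/4 = 1 + C*(1/4) = 1 + C/4)
(J(-216) + 36141)*(K(A(5, -6), -41) - 48080) = (9 + 36141)*((1 + (1/4)*(-41)) - 48080) = 36150*((1 - 41/4) - 48080) = 36150*(-37/4 - 48080) = 36150*(-192357/4) = -3476852775/2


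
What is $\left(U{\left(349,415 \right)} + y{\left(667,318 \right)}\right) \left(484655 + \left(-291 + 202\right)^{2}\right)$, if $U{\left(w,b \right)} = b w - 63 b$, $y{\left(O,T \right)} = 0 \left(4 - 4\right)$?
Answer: $58463845440$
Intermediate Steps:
$y{\left(O,T \right)} = 0$ ($y{\left(O,T \right)} = 0 \cdot 0 = 0$)
$U{\left(w,b \right)} = - 63 b + b w$
$\left(U{\left(349,415 \right)} + y{\left(667,318 \right)}\right) \left(484655 + \left(-291 + 202\right)^{2}\right) = \left(415 \left(-63 + 349\right) + 0\right) \left(484655 + \left(-291 + 202\right)^{2}\right) = \left(415 \cdot 286 + 0\right) \left(484655 + \left(-89\right)^{2}\right) = \left(118690 + 0\right) \left(484655 + 7921\right) = 118690 \cdot 492576 = 58463845440$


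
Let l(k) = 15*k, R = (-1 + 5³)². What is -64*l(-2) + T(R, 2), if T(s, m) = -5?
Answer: 1915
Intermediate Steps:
R = 15376 (R = (-1 + 125)² = 124² = 15376)
-64*l(-2) + T(R, 2) = -960*(-2) - 5 = -64*(-30) - 5 = 1920 - 5 = 1915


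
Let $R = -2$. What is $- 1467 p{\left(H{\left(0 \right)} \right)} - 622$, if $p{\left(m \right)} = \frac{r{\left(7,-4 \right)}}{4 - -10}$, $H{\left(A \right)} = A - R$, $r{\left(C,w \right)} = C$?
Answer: $- \frac{2711}{2} \approx -1355.5$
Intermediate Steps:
$H{\left(A \right)} = 2 + A$ ($H{\left(A \right)} = A - -2 = A + 2 = 2 + A$)
$p{\left(m \right)} = \frac{1}{2}$ ($p{\left(m \right)} = \frac{7}{4 - -10} = \frac{7}{4 + 10} = \frac{7}{14} = 7 \cdot \frac{1}{14} = \frac{1}{2}$)
$- 1467 p{\left(H{\left(0 \right)} \right)} - 622 = \left(-1467\right) \frac{1}{2} - 622 = - \frac{1467}{2} - 622 = - \frac{2711}{2}$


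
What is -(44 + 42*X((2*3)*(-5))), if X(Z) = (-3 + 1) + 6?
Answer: -212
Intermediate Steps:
X(Z) = 4 (X(Z) = -2 + 6 = 4)
-(44 + 42*X((2*3)*(-5))) = -(44 + 42*4) = -(44 + 168) = -1*212 = -212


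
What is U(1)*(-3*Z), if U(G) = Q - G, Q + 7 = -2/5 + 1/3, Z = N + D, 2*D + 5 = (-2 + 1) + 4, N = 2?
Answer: 121/5 ≈ 24.200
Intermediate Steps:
D = -1 (D = -5/2 + ((-2 + 1) + 4)/2 = -5/2 + (-1 + 4)/2 = -5/2 + (1/2)*3 = -5/2 + 3/2 = -1)
Z = 1 (Z = 2 - 1 = 1)
Q = -106/15 (Q = -7 + (-2/5 + 1/3) = -7 - 1/15 = -106/15 ≈ -7.0667)
U(G) = -106/15 - G
U(1)*(-3*Z) = (-106/15 - 1*1)*(-3*1) = (-106/15 - 1)*(-3) = -121/15*(-3) = 121/5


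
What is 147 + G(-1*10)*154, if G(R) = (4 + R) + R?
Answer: -2317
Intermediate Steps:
G(R) = 4 + 2*R
147 + G(-1*10)*154 = 147 + (4 + 2*(-1*10))*154 = 147 + (4 + 2*(-10))*154 = 147 + (4 - 20)*154 = 147 - 16*154 = 147 - 2464 = -2317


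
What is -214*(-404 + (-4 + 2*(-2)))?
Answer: 88168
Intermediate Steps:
-214*(-404 + (-4 + 2*(-2))) = -214*(-404 + (-4 - 4)) = -214*(-404 - 8) = -214*(-412) = 88168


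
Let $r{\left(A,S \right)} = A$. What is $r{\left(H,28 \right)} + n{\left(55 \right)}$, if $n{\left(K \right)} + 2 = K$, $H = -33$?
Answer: $20$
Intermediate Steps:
$n{\left(K \right)} = -2 + K$
$r{\left(H,28 \right)} + n{\left(55 \right)} = -33 + \left(-2 + 55\right) = -33 + 53 = 20$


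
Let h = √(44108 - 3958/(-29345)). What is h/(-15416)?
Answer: -√37982795182210/452382520 ≈ -0.013623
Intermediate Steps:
h = √37982795182210/29345 (h = √(44108 - 3958*(-1/29345)) = √(44108 + 3958/29345) = √(1294353218/29345) = √37982795182210/29345 ≈ 210.02)
h/(-15416) = (√37982795182210/29345)/(-15416) = (√37982795182210/29345)*(-1/15416) = -√37982795182210/452382520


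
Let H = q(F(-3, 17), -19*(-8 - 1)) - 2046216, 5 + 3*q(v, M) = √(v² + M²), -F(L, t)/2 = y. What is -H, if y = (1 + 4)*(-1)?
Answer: 6138653/3 - √29341/3 ≈ 2.0462e+6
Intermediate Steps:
y = -5 (y = 5*(-1) = -5)
F(L, t) = 10 (F(L, t) = -2*(-5) = 10)
q(v, M) = -5/3 + √(M² + v²)/3 (q(v, M) = -5/3 + √(v² + M²)/3 = -5/3 + √(M² + v²)/3)
H = -6138653/3 + √29341/3 (H = (-5/3 + √((-19*(-8 - 1))² + 10²)/3) - 2046216 = (-5/3 + √((-19*(-9))² + 100)/3) - 2046216 = (-5/3 + √(171² + 100)/3) - 2046216 = (-5/3 + √(29241 + 100)/3) - 2046216 = (-5/3 + √29341/3) - 2046216 = -6138653/3 + √29341/3 ≈ -2.0462e+6)
-H = -(-6138653/3 + √29341/3) = 6138653/3 - √29341/3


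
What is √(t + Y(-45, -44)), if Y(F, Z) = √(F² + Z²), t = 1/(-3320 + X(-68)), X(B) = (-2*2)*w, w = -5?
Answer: √(-33 + 108900*√3961)/330 ≈ 7.9332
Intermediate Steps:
X(B) = 20 (X(B) = -2*2*(-5) = -4*(-5) = 20)
t = -1/3300 (t = 1/(-3320 + 20) = 1/(-3300) = -1/3300 ≈ -0.00030303)
√(t + Y(-45, -44)) = √(-1/3300 + √((-45)² + (-44)²)) = √(-1/3300 + √(2025 + 1936)) = √(-1/3300 + √3961)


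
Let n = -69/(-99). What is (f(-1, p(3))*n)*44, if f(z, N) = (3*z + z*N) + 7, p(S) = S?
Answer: 92/3 ≈ 30.667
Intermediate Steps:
f(z, N) = 7 + 3*z + N*z (f(z, N) = (3*z + N*z) + 7 = 7 + 3*z + N*z)
n = 23/33 (n = -69*(-1/99) = 23/33 ≈ 0.69697)
(f(-1, p(3))*n)*44 = ((7 + 3*(-1) + 3*(-1))*(23/33))*44 = ((7 - 3 - 3)*(23/33))*44 = (1*(23/33))*44 = (23/33)*44 = 92/3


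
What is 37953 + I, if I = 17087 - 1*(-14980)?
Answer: 70020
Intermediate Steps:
I = 32067 (I = 17087 + 14980 = 32067)
37953 + I = 37953 + 32067 = 70020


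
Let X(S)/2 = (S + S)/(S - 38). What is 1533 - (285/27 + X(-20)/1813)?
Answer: 720409694/473193 ≈ 1522.4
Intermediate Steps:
X(S) = 4*S/(-38 + S) (X(S) = 2*((S + S)/(S - 38)) = 2*((2*S)/(-38 + S)) = 2*(2*S/(-38 + S)) = 4*S/(-38 + S))
1533 - (285/27 + X(-20)/1813) = 1533 - (285/27 + (4*(-20)/(-38 - 20))/1813) = 1533 - (285*(1/27) + (4*(-20)/(-58))*(1/1813)) = 1533 - (95/9 + (4*(-20)*(-1/58))*(1/1813)) = 1533 - (95/9 + (40/29)*(1/1813)) = 1533 - (95/9 + 40/52577) = 1533 - 1*4995175/473193 = 1533 - 4995175/473193 = 720409694/473193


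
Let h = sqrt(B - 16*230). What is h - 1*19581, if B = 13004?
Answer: -19581 + 6*sqrt(259) ≈ -19484.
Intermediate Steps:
h = 6*sqrt(259) (h = sqrt(13004 - 16*230) = sqrt(13004 - 3680) = sqrt(9324) = 6*sqrt(259) ≈ 96.561)
h - 1*19581 = 6*sqrt(259) - 1*19581 = 6*sqrt(259) - 19581 = -19581 + 6*sqrt(259)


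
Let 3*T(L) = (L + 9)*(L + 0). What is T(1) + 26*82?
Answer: 6406/3 ≈ 2135.3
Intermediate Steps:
T(L) = L*(9 + L)/3 (T(L) = ((L + 9)*(L + 0))/3 = ((9 + L)*L)/3 = (L*(9 + L))/3 = L*(9 + L)/3)
T(1) + 26*82 = (⅓)*1*(9 + 1) + 26*82 = (⅓)*1*10 + 2132 = 10/3 + 2132 = 6406/3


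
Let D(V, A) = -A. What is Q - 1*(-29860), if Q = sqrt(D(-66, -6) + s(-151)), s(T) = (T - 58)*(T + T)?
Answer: 29860 + 2*sqrt(15781) ≈ 30111.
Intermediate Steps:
s(T) = 2*T*(-58 + T) (s(T) = (-58 + T)*(2*T) = 2*T*(-58 + T))
Q = 2*sqrt(15781) (Q = sqrt(-1*(-6) + 2*(-151)*(-58 - 151)) = sqrt(6 + 2*(-151)*(-209)) = sqrt(6 + 63118) = sqrt(63124) = 2*sqrt(15781) ≈ 251.24)
Q - 1*(-29860) = 2*sqrt(15781) - 1*(-29860) = 2*sqrt(15781) + 29860 = 29860 + 2*sqrt(15781)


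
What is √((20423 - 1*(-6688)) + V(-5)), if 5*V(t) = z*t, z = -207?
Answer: √27318 ≈ 165.28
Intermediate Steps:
V(t) = -207*t/5 (V(t) = (-207*t)/5 = -207*t/5)
√((20423 - 1*(-6688)) + V(-5)) = √((20423 - 1*(-6688)) - 207/5*(-5)) = √((20423 + 6688) + 207) = √(27111 + 207) = √27318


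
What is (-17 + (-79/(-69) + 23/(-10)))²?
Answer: 156925729/476100 ≈ 329.61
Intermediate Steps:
(-17 + (-79/(-69) + 23/(-10)))² = (-17 + (-79*(-1/69) + 23*(-⅒)))² = (-17 + (79/69 - 23/10))² = (-17 - 797/690)² = (-12527/690)² = 156925729/476100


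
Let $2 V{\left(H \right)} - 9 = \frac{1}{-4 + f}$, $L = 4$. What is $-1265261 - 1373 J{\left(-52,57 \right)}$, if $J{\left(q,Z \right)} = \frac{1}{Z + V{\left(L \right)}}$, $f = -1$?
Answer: $- \frac{388441992}{307} \approx -1.2653 \cdot 10^{6}$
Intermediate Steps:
$V{\left(H \right)} = \frac{22}{5}$ ($V{\left(H \right)} = \frac{9}{2} + \frac{1}{2 \left(-4 - 1\right)} = \frac{9}{2} + \frac{1}{2 \left(-5\right)} = \frac{9}{2} + \frac{1}{2} \left(- \frac{1}{5}\right) = \frac{9}{2} - \frac{1}{10} = \frac{22}{5}$)
$J{\left(q,Z \right)} = \frac{1}{\frac{22}{5} + Z}$ ($J{\left(q,Z \right)} = \frac{1}{Z + \frac{22}{5}} = \frac{1}{\frac{22}{5} + Z}$)
$-1265261 - 1373 J{\left(-52,57 \right)} = -1265261 - 1373 \frac{5}{22 + 5 \cdot 57} = -1265261 - 1373 \frac{5}{22 + 285} = -1265261 - 1373 \cdot \frac{5}{307} = -1265261 - \frac{6865}{307} = - \frac{388441992}{307}$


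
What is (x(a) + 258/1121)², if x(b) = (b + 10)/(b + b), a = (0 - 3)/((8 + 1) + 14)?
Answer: 63968020561/45239076 ≈ 1414.0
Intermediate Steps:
a = -3/23 (a = -3/(9 + 14) = -3/23 ≈ -0.13043)
x(b) = (10 + b)/(2*b) (x(b) = (10 + b)/((2*b)) = (10 + b)*(1/(2*b)) = (10 + b)/(2*b))
(x(a) + 258/1121)² = ((10 - 3/23)/(2*(-3/23)) + 258/1121)² = ((½)*(-23/3)*(227/23) + 258*(1/1121))² = (-227/6 + 258/1121)² = (-252919/6726)² = 63968020561/45239076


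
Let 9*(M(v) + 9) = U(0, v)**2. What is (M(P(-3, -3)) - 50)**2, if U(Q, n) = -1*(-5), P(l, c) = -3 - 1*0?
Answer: 256036/81 ≈ 3160.9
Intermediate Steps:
P(l, c) = -3 (P(l, c) = -3 + 0 = -3)
U(Q, n) = 5
M(v) = -56/9 (M(v) = -9 + (1/9)*5**2 = -9 + (1/9)*25 = -9 + 25/9 = -56/9)
(M(P(-3, -3)) - 50)**2 = (-56/9 - 50)**2 = (-506/9)**2 = 256036/81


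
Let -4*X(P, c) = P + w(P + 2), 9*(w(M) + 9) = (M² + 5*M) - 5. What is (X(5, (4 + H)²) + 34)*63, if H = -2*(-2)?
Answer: 8267/4 ≈ 2066.8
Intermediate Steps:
w(M) = -86/9 + M²/9 + 5*M/9 (w(M) = -9 + ((M² + 5*M) - 5)/9 = -9 + (-5 + M² + 5*M)/9 = -9 + (-5/9 + M²/9 + 5*M/9) = -86/9 + M²/9 + 5*M/9)
H = 4
X(P, c) = 19/9 - 7*P/18 - (2 + P)²/36 (X(P, c) = -(P + (-86/9 + (P + 2)²/9 + 5*(P + 2)/9))/4 = -(P + (-86/9 + (2 + P)²/9 + 5*(2 + P)/9))/4 = -(P + (-86/9 + (2 + P)²/9 + (10/9 + 5*P/9)))/4 = -(P + (-76/9 + (2 + P)²/9 + 5*P/9))/4 = -(-76/9 + (2 + P)²/9 + 14*P/9)/4 = 19/9 - 7*P/18 - (2 + P)²/36)
(X(5, (4 + H)²) + 34)*63 = ((2 - ½*5 - 1/36*5²) + 34)*63 = ((2 - 5/2 - 1/36*25) + 34)*63 = ((2 - 5/2 - 25/36) + 34)*63 = (-43/36 + 34)*63 = (1181/36)*63 = 8267/4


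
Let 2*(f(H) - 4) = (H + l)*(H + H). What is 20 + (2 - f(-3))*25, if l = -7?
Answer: -780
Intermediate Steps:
f(H) = 4 + H*(-7 + H) (f(H) = 4 + ((H - 7)*(H + H))/2 = 4 + ((-7 + H)*(2*H))/2 = 4 + (2*H*(-7 + H))/2 = 4 + H*(-7 + H))
20 + (2 - f(-3))*25 = 20 + (2 - (4 + (-3)**2 - 7*(-3)))*25 = 20 + (2 - (4 + 9 + 21))*25 = 20 + (2 - 1*34)*25 = 20 + (2 - 34)*25 = 20 - 32*25 = 20 - 800 = -780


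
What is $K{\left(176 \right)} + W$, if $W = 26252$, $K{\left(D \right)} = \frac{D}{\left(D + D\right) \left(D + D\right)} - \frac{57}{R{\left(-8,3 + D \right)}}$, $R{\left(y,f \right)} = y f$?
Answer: $\frac{3308177227}{126016} \approx 26252.0$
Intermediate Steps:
$R{\left(y,f \right)} = f y$
$K{\left(D \right)} = - \frac{57}{-24 - 8 D} + \frac{1}{4 D}$ ($K{\left(D \right)} = \frac{D}{\left(D + D\right) \left(D + D\right)} - \frac{57}{\left(3 + D\right) \left(-8\right)} = \frac{D}{2 D 2 D} - \frac{57}{-24 - 8 D} = \frac{D}{4 D^{2}} - \frac{57}{-24 - 8 D} = D \frac{1}{4 D^{2}} - \frac{57}{-24 - 8 D} = \frac{1}{4 D} - \frac{57}{-24 - 8 D} = - \frac{57}{-24 - 8 D} + \frac{1}{4 D}$)
$K{\left(176 \right)} + W = \frac{6 + 59 \cdot 176}{8 \cdot 176 \left(3 + 176\right)} + 26252 = \frac{1}{8} \cdot \frac{1}{176} \cdot \frac{1}{179} \left(6 + 10384\right) + 26252 = \frac{1}{8} \cdot \frac{1}{176} \cdot \frac{1}{179} \cdot 10390 + 26252 = \frac{5195}{126016} + 26252 = \frac{3308177227}{126016}$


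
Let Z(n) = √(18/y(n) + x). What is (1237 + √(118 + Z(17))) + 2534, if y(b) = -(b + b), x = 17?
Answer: 3771 + √(34102 + 34*√1190)/17 ≈ 3782.0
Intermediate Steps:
y(b) = -2*b
Z(n) = √(17 - 9/n) (Z(n) = √(18/((-2*n)) + 17) = √(18*(-1/(2*n)) + 17) = √(-9/n + 17) = √(17 - 9/n))
(1237 + √(118 + Z(17))) + 2534 = (1237 + √(118 + √(17 - 9/17))) + 2534 = (1237 + √(118 + √(280/17))) + 2534 = (1237 + √(118 + 2*√1190/17)) + 2534 = 3771 + √(118 + 2*√1190/17)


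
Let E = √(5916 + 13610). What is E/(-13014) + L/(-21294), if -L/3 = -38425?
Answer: -38425/7098 - √19526/13014 ≈ -5.4242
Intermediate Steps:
L = 115275 (L = -3*(-38425) = 115275)
E = √19526 ≈ 139.74
E/(-13014) + L/(-21294) = √19526/(-13014) + 115275/(-21294) = √19526*(-1/13014) + 115275*(-1/21294) = -√19526/13014 - 38425/7098 = -38425/7098 - √19526/13014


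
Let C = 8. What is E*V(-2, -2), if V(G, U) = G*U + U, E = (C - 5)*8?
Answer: 48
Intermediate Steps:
E = 24 (E = (8 - 5)*8 = 3*8 = 24)
V(G, U) = U + G*U
E*V(-2, -2) = 24*(-2*(1 - 2)) = 24*(-2*(-1)) = 24*2 = 48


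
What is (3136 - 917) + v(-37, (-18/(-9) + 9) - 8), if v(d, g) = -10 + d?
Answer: 2172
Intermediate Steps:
(3136 - 917) + v(-37, (-18/(-9) + 9) - 8) = (3136 - 917) + (-10 - 37) = 2219 - 47 = 2172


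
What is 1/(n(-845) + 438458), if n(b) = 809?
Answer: 1/439267 ≈ 2.2765e-6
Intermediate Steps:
1/(n(-845) + 438458) = 1/(809 + 438458) = 1/439267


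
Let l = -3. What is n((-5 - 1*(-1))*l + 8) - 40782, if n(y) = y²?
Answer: -40382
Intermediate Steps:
n((-5 - 1*(-1))*l + 8) - 40782 = ((-5 - 1*(-1))*(-3) + 8)² - 40782 = ((-5 + 1)*(-3) + 8)² - 40782 = (-4*(-3) + 8)² - 40782 = (12 + 8)² - 40782 = 20² - 40782 = 400 - 40782 = -40382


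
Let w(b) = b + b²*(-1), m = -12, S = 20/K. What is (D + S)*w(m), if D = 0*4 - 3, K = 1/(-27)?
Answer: 84708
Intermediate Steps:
K = -1/27 ≈ -0.037037
D = -3 (D = 0 - 3 = -3)
S = -540 (S = 20/(-1/27) = 20*(-27) = -540)
w(b) = b - b²
(D + S)*w(m) = (-3 - 540)*(-12*(1 - 1*(-12))) = -(-6516)*(1 + 12) = -(-6516)*13 = -543*(-156) = 84708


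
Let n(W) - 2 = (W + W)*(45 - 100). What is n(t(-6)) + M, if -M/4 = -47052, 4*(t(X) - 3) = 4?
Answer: 187770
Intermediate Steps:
t(X) = 4 (t(X) = 3 + (¼)*4 = 3 + 1 = 4)
M = 188208 (M = -4*(-47052) = 188208)
n(W) = 2 - 110*W (n(W) = 2 + (W + W)*(45 - 100) = 2 + (2*W)*(-55) = 2 - 110*W)
n(t(-6)) + M = (2 - 110*4) + 188208 = (2 - 440) + 188208 = -438 + 188208 = 187770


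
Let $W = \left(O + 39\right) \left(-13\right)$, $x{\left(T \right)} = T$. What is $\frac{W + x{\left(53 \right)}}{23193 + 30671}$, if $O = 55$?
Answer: $- \frac{1169}{53864} \approx -0.021703$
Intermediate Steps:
$W = -1222$ ($W = \left(55 + 39\right) \left(-13\right) = 94 \left(-13\right) = -1222$)
$\frac{W + x{\left(53 \right)}}{23193 + 30671} = \frac{-1222 + 53}{23193 + 30671} = - \frac{1169}{53864}$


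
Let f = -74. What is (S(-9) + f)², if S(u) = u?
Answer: 6889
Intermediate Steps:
(S(-9) + f)² = (-9 - 74)² = (-83)² = 6889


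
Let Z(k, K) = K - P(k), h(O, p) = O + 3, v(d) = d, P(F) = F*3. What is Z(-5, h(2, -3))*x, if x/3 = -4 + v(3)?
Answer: -60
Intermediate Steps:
P(F) = 3*F
h(O, p) = 3 + O
Z(k, K) = K - 3*k
x = -3 (x = 3*(-4 + 3) = 3*(-1) = -3)
Z(-5, h(2, -3))*x = ((3 + 2) - 3*(-5))*(-3) = (5 + 15)*(-3) = 20*(-3) = -60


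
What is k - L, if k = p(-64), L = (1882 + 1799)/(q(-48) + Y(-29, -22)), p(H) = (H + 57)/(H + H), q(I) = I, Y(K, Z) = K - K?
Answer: 9823/128 ≈ 76.742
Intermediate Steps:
Y(K, Z) = 0
p(H) = (57 + H)/(2*H) (p(H) = (57 + H)/((2*H)) = (57 + H)*(1/(2*H)) = (57 + H)/(2*H))
L = -1227/16 (L = (1882 + 1799)/(-48 + 0) = 3681/(-48) = 3681*(-1/48) = -1227/16 ≈ -76.688)
k = 7/128 (k = (½)*(57 - 64)/(-64) = (½)*(-1/64)*(-7) = 7/128 ≈ 0.054688)
k - L = 7/128 - 1*(-1227/16) = 7/128 + 1227/16 = 9823/128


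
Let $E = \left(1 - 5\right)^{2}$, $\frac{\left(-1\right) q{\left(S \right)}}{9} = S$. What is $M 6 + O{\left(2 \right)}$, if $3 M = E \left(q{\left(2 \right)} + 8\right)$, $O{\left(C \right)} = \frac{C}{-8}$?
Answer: $- \frac{1281}{4} \approx -320.25$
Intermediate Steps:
$q{\left(S \right)} = - 9 S$
$E = 16$ ($E = \left(-4\right)^{2} = 16$)
$O{\left(C \right)} = - \frac{C}{8}$ ($O{\left(C \right)} = C \left(- \frac{1}{8}\right) = - \frac{C}{8}$)
$M = - \frac{160}{3}$ ($M = \frac{16 \left(\left(-9\right) 2 + 8\right)}{3} = \frac{16 \left(-18 + 8\right)}{3} = \frac{16 \left(-10\right)}{3} = \frac{1}{3} \left(-160\right) = - \frac{160}{3} \approx -53.333$)
$M 6 + O{\left(2 \right)} = \left(- \frac{160}{3}\right) 6 - \frac{1}{4} = -320 - \frac{1}{4} = - \frac{1281}{4}$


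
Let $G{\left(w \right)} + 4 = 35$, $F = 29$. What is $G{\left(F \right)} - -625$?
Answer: $656$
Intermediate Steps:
$G{\left(w \right)} = 31$ ($G{\left(w \right)} = -4 + 35 = 31$)
$G{\left(F \right)} - -625 = 31 - -625 = 31 + 625 = 656$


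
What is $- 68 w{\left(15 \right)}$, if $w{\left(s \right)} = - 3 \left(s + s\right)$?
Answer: $6120$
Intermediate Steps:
$w{\left(s \right)} = - 6 s$ ($w{\left(s \right)} = - 3 \cdot 2 s = - 6 s$)
$- 68 w{\left(15 \right)} = - 68 \left(\left(-6\right) 15\right) = \left(-68\right) \left(-90\right) = 6120$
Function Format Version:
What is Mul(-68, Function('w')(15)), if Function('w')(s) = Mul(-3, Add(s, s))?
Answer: 6120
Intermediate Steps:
Function('w')(s) = Mul(-6, s) (Function('w')(s) = Mul(-3, Mul(2, s)) = Mul(-6, s))
Mul(-68, Function('w')(15)) = Mul(-68, Mul(-6, 15)) = Mul(-68, -90) = 6120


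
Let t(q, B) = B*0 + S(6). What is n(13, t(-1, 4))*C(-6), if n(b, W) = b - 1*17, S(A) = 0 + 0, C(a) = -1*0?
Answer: 0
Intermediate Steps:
C(a) = 0
S(A) = 0
t(q, B) = 0 (t(q, B) = B*0 + 0 = 0 + 0 = 0)
n(b, W) = -17 + b (n(b, W) = b - 17 = -17 + b)
n(13, t(-1, 4))*C(-6) = (-17 + 13)*0 = -4*0 = 0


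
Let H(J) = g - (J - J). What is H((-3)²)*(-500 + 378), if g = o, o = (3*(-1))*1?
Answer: 366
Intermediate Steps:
o = -3 (o = -3*1 = -3)
g = -3
H(J) = -3 (H(J) = -3 - (J - J) = -3 - 1*0 = -3 + 0 = -3)
H((-3)²)*(-500 + 378) = -3*(-500 + 378) = -3*(-122) = 366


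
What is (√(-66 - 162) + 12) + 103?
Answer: 115 + 2*I*√57 ≈ 115.0 + 15.1*I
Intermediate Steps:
(√(-66 - 162) + 12) + 103 = (√(-228) + 12) + 103 = (2*I*√57 + 12) + 103 = (12 + 2*I*√57) + 103 = 115 + 2*I*√57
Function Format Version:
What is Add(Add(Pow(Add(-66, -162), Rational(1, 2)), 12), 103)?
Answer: Add(115, Mul(2, I, Pow(57, Rational(1, 2)))) ≈ Add(115.00, Mul(15.100, I))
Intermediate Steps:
Add(Add(Pow(Add(-66, -162), Rational(1, 2)), 12), 103) = Add(Add(Pow(-228, Rational(1, 2)), 12), 103) = Add(Add(Mul(2, I, Pow(57, Rational(1, 2))), 12), 103) = Add(Add(12, Mul(2, I, Pow(57, Rational(1, 2)))), 103) = Add(115, Mul(2, I, Pow(57, Rational(1, 2))))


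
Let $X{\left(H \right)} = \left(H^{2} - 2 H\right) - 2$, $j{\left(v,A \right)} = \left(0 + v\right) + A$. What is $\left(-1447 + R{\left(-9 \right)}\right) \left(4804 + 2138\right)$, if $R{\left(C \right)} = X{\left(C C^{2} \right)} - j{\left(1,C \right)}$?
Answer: $3689381436$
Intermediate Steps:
$j{\left(v,A \right)} = A + v$ ($j{\left(v,A \right)} = v + A = A + v$)
$X{\left(H \right)} = -2 + H^{2} - 2 H$
$R{\left(C \right)} = -3 + C^{6} - C - 2 C^{3}$ ($R{\left(C \right)} = \left(-2 + \left(C C^{2}\right)^{2} - 2 C C^{2}\right) - \left(C + 1\right) = \left(-2 + \left(C^{3}\right)^{2} - 2 C^{3}\right) - \left(1 + C\right) = \left(-2 + C^{6} - 2 C^{3}\right) - \left(1 + C\right) = -3 + C^{6} - C - 2 C^{3}$)
$\left(-1447 + R{\left(-9 \right)}\right) \left(4804 + 2138\right) = \left(-1447 - \left(-6 - 531441 - 1458\right)\right) \left(4804 + 2138\right) = \left(-1447 + \left(-3 + 531441 + 9 - -1458\right)\right) 6942 = \left(-1447 + \left(-3 + 531441 + 9 + 1458\right)\right) 6942 = \left(-1447 + 532905\right) 6942 = 531458 \cdot 6942 = 3689381436$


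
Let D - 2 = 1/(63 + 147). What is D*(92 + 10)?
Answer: 7157/35 ≈ 204.49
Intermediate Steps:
D = 421/210 (D = 2 + 1/(63 + 147) = 2 + 1/210 = 421/210 ≈ 2.0048)
D*(92 + 10) = 421*(92 + 10)/210 = (421/210)*102 = 7157/35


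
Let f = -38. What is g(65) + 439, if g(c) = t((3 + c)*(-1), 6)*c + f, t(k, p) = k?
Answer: -4019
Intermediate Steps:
g(c) = -38 + c*(-3 - c) (g(c) = ((3 + c)*(-1))*c - 38 = (-3 - c)*c - 38 = c*(-3 - c) - 38 = -38 + c*(-3 - c))
g(65) + 439 = (-38 - 1*65*(3 + 65)) + 439 = (-38 - 1*65*68) + 439 = (-38 - 4420) + 439 = -4458 + 439 = -4019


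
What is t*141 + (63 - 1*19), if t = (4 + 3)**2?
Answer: 6953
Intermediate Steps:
t = 49 (t = 7**2 = 49)
t*141 + (63 - 1*19) = 49*141 + (63 - 1*19) = 6909 + (63 - 19) = 6909 + 44 = 6953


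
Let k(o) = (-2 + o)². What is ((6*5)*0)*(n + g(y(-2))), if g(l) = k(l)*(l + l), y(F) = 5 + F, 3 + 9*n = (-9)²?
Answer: 0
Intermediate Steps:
n = 26/3 (n = -⅓ + (⅑)*(-9)² = -⅓ + (⅑)*81 = -⅓ + 9 = 26/3 ≈ 8.6667)
g(l) = 2*l*(-2 + l)² (g(l) = (-2 + l)²*(l + l) = (-2 + l)²*(2*l) = 2*l*(-2 + l)²)
((6*5)*0)*(n + g(y(-2))) = ((6*5)*0)*(26/3 + 2*(5 - 2)*(-2 + (5 - 2))²) = (30*0)*(26/3 + 2*3*(-2 + 3)²) = 0*(26/3 + 2*3*1²) = 0*(26/3 + 2*3*1) = 0*(26/3 + 6) = 0*(44/3) = 0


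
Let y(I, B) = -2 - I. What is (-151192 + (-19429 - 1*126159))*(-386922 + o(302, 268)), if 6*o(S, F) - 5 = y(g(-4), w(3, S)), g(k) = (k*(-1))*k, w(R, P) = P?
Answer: 344489314070/3 ≈ 1.1483e+11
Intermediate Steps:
g(k) = -k² (g(k) = (-k)*k = -k²)
o(S, F) = 19/6 (o(S, F) = ⅚ + (-2 - (-1)*(-4)²)/6 = ⅚ + (-2 - (-1)*16)/6 = ⅚ + (-2 - 1*(-16))/6 = ⅚ + (-2 + 16)/6 = ⅚ + (⅙)*14 = ⅚ + 7/3 = 19/6)
(-151192 + (-19429 - 1*126159))*(-386922 + o(302, 268)) = (-151192 + (-19429 - 1*126159))*(-386922 + 19/6) = (-151192 + (-19429 - 126159))*(-2321513/6) = (-151192 - 145588)*(-2321513/6) = -296780*(-2321513/6) = 344489314070/3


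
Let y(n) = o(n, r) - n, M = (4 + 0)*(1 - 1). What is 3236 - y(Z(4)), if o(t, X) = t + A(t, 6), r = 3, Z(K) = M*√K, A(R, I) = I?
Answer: 3230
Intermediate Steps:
M = 0 (M = 4*0 = 0)
Z(K) = 0 (Z(K) = 0*√K = 0)
o(t, X) = 6 + t (o(t, X) = t + 6 = 6 + t)
y(n) = 6 (y(n) = (6 + n) - n = 6)
3236 - y(Z(4)) = 3236 - 1*6 = 3236 - 6 = 3230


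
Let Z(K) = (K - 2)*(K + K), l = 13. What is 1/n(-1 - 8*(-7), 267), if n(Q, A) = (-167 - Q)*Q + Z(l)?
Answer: -1/11924 ≈ -8.3864e-5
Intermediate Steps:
Z(K) = 2*K*(-2 + K) (Z(K) = (-2 + K)*(2*K) = 2*K*(-2 + K))
n(Q, A) = 286 + Q*(-167 - Q) (n(Q, A) = (-167 - Q)*Q + 2*13*(-2 + 13) = Q*(-167 - Q) + 2*13*11 = Q*(-167 - Q) + 286 = 286 + Q*(-167 - Q))
1/n(-1 - 8*(-7), 267) = 1/(286 - (-1 - 8*(-7))**2 - 167*(-1 - 8*(-7))) = 1/(286 - (-1 + 56)**2 - 167*(-1 + 56)) = 1/(286 - 1*55**2 - 167*55) = 1/(286 - 1*3025 - 9185) = 1/(286 - 3025 - 9185) = 1/(-11924) = -1/11924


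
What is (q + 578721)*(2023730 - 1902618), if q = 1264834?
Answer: 223276633160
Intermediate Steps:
(q + 578721)*(2023730 - 1902618) = (1264834 + 578721)*(2023730 - 1902618) = 1843555*121112 = 223276633160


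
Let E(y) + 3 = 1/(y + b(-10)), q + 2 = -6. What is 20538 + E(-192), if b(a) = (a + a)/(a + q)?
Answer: 35279121/1718 ≈ 20535.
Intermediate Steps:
q = -8 (q = -2 - 6 = -8)
b(a) = 2*a/(-8 + a) (b(a) = (a + a)/(a - 8) = (2*a)/(-8 + a) = 2*a/(-8 + a))
E(y) = -3 + 1/(10/9 + y) (E(y) = -3 + 1/(y + 2*(-10)/(-8 - 10)) = -3 + 1/(y + 2*(-10)/(-18)) = -3 + 1/(y + 2*(-10)*(-1/18)) = -3 + 1/(y + 10/9) = -3 + 1/(10/9 + y))
20538 + E(-192) = 20538 + 3*(-7 - 9*(-192))/(10 + 9*(-192)) = 20538 + 3*(-7 + 1728)/(10 - 1728) = 20538 + 3*1721/(-1718) = 20538 + 3*(-1/1718)*1721 = 20538 - 5163/1718 = 35279121/1718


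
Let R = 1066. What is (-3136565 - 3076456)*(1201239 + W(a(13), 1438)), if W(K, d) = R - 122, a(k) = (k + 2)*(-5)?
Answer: -7469188224843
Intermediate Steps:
a(k) = -10 - 5*k (a(k) = (2 + k)*(-5) = -10 - 5*k)
W(K, d) = 944 (W(K, d) = 1066 - 122 = 944)
(-3136565 - 3076456)*(1201239 + W(a(13), 1438)) = (-3136565 - 3076456)*(1201239 + 944) = -6213021*1202183 = -7469188224843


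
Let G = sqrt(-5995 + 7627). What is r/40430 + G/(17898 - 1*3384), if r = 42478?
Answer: 21239/20215 + 2*sqrt(102)/7257 ≈ 1.0534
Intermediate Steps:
G = 4*sqrt(102) (G = sqrt(1632) = 4*sqrt(102) ≈ 40.398)
r/40430 + G/(17898 - 1*3384) = 42478/40430 + (4*sqrt(102))/(17898 - 1*3384) = 42478*(1/40430) + (4*sqrt(102))/(17898 - 3384) = 21239/20215 + (4*sqrt(102))/14514 = 21239/20215 + (4*sqrt(102))*(1/14514) = 21239/20215 + 2*sqrt(102)/7257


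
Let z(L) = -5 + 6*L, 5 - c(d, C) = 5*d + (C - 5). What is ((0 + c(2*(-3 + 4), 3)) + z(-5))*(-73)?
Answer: 2774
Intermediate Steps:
c(d, C) = 10 - C - 5*d (c(d, C) = 5 - (5*d + (C - 5)) = 5 - (5*d + (-5 + C)) = 5 - (-5 + C + 5*d) = 5 + (5 - C - 5*d) = 10 - C - 5*d)
((0 + c(2*(-3 + 4), 3)) + z(-5))*(-73) = ((0 + (10 - 1*3 - 10*(-3 + 4))) + (-5 + 6*(-5)))*(-73) = ((0 + (10 - 3 - 10)) + (-5 - 30))*(-73) = ((0 + (10 - 3 - 5*2)) - 35)*(-73) = ((0 + (10 - 3 - 10)) - 35)*(-73) = ((0 - 3) - 35)*(-73) = (-3 - 35)*(-73) = -38*(-73) = 2774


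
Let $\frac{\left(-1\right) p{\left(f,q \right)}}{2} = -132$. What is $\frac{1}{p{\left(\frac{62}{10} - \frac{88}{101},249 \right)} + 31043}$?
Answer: $\frac{1}{31307} \approx 3.1942 \cdot 10^{-5}$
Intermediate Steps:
$p{\left(f,q \right)} = 264$ ($p{\left(f,q \right)} = \left(-2\right) \left(-132\right) = 264$)
$\frac{1}{p{\left(\frac{62}{10} - \frac{88}{101},249 \right)} + 31043} = \frac{1}{264 + 31043} = \frac{1}{31307}$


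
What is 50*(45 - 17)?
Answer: 1400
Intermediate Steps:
50*(45 - 17) = 50*28 = 1400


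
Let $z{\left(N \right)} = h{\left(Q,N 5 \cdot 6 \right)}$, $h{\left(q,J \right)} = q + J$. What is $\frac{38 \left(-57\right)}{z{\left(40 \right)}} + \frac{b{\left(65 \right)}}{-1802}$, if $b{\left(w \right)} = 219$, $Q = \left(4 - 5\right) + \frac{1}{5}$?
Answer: $- \frac{2603598}{1350599} \approx -1.9277$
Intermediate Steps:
$Q = - \frac{4}{5}$ ($Q = -1 + \frac{1}{5} = - \frac{4}{5} \approx -0.8$)
$h{\left(q,J \right)} = J + q$
$z{\left(N \right)} = - \frac{4}{5} + 30 N$ ($z{\left(N \right)} = N 5 \cdot 6 - \frac{4}{5} = 5 N 6 - \frac{4}{5} = 30 N - \frac{4}{5} = - \frac{4}{5} + 30 N$)
$\frac{38 \left(-57\right)}{z{\left(40 \right)}} + \frac{b{\left(65 \right)}}{-1802} = \frac{38 \left(-57\right)}{- \frac{4}{5} + 30 \cdot 40} + \frac{219}{-1802} = - \frac{2166}{- \frac{4}{5} + 1200} + 219 \left(- \frac{1}{1802}\right) = - \frac{2166}{\frac{5996}{5}} - \frac{219}{1802} = \left(-2166\right) \frac{5}{5996} - \frac{219}{1802} = - \frac{5415}{2998} - \frac{219}{1802} = - \frac{2603598}{1350599}$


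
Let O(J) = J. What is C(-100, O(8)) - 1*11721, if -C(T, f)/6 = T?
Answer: -11121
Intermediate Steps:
C(T, f) = -6*T
C(-100, O(8)) - 1*11721 = -6*(-100) - 1*11721 = 600 - 11721 = -11121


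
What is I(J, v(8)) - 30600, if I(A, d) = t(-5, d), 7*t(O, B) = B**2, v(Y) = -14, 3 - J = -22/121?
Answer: -30572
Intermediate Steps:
J = 35/11 (J = 3 - (-22)/121 = 3 - 1*(-2/11) = 3 + 2/11 = 35/11 ≈ 3.1818)
t(O, B) = B**2/7
I(A, d) = d**2/7
I(J, v(8)) - 30600 = (1/7)*(-14)**2 - 30600 = (1/7)*196 - 30600 = 28 - 30600 = -30572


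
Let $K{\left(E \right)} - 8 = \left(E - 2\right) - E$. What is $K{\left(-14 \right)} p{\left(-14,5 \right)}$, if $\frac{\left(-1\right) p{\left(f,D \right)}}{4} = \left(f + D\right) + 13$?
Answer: $-96$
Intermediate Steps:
$K{\left(E \right)} = 6$ ($K{\left(E \right)} = 8 + \left(\left(E - 2\right) - E\right) = 8 + \left(\left(-2 + E\right) - E\right) = 8 - 2 = 6$)
$p{\left(f,D \right)} = -52 - 4 D - 4 f$ ($p{\left(f,D \right)} = - 4 \left(\left(f + D\right) + 13\right) = - 4 \left(\left(D + f\right) + 13\right) = - 4 \left(13 + D + f\right) = -52 - 4 D - 4 f$)
$K{\left(-14 \right)} p{\left(-14,5 \right)} = 6 \left(-52 - 20 - -56\right) = 6 \left(-52 - 20 + 56\right) = 6 \left(-16\right) = -96$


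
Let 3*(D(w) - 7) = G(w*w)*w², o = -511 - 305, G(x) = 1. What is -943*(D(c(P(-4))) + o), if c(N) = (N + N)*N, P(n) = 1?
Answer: 2284889/3 ≈ 7.6163e+5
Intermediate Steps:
c(N) = 2*N² (c(N) = (2*N)*N = 2*N²)
o = -816
D(w) = 7 + w²/3 (D(w) = 7 + (1*w²)/3 = 7 + w²/3)
-943*(D(c(P(-4))) + o) = -943*((7 + (2*1²)²/3) - 816) = -943*((7 + (2*1)²/3) - 816) = -943*((7 + (⅓)*2²) - 816) = -943*((7 + (⅓)*4) - 816) = -943*((7 + 4/3) - 816) = -943*(25/3 - 816) = -943*(-2423/3) = 2284889/3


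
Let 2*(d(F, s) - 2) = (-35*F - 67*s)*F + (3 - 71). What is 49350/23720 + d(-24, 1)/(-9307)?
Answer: 68008621/22076204 ≈ 3.0806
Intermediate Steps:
d(F, s) = -32 + F*(-67*s - 35*F)/2 (d(F, s) = 2 + ((-35*F - 67*s)*F + (3 - 71))/2 = 2 + ((-67*s - 35*F)*F - 68)/2 = 2 + (F*(-67*s - 35*F) - 68)/2 = 2 + (-68 + F*(-67*s - 35*F))/2 = 2 + (-34 + F*(-67*s - 35*F)/2) = -32 + F*(-67*s - 35*F)/2)
49350/23720 + d(-24, 1)/(-9307) = 49350/23720 + (-32 - 35/2*(-24)**2 - 67/2*(-24)*1)/(-9307) = 49350*(1/23720) + (-32 - 35/2*576 + 804)*(-1/9307) = 4935/2372 + (-32 - 10080 + 804)*(-1/9307) = 4935/2372 - 9308*(-1/9307) = 4935/2372 + 9308/9307 = 68008621/22076204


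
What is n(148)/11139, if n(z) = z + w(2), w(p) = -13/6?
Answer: 875/66834 ≈ 0.013092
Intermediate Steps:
w(p) = -13/6 (w(p) = -13*1/6 = -13/6)
n(z) = -13/6 + z (n(z) = z - 13/6 = -13/6 + z)
n(148)/11139 = (-13/6 + 148)/11139 = (875/6)*(1/11139) = 875/66834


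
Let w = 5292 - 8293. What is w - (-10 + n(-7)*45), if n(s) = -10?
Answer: -2541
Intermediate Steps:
w = -3001
w - (-10 + n(-7)*45) = -3001 - (-10 - 10*45) = -3001 - (-10 - 450) = -3001 - 1*(-460) = -3001 + 460 = -2541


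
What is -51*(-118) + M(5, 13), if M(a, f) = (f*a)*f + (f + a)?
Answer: 6881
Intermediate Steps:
M(a, f) = a + f + a*f² (M(a, f) = (a*f)*f + (a + f) = a*f² + (a + f) = a + f + a*f²)
-51*(-118) + M(5, 13) = -51*(-118) + (5 + 13 + 5*13²) = 6018 + (5 + 13 + 5*169) = 6018 + (5 + 13 + 845) = 6018 + 863 = 6881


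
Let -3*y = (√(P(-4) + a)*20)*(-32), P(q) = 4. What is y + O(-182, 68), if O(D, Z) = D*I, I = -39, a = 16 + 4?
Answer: 7098 + 1280*√6/3 ≈ 8143.1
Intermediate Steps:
a = 20
O(D, Z) = -39*D (O(D, Z) = D*(-39) = -39*D)
y = 1280*√6/3 (y = -√(4 + 20)*20*(-32)/3 = -√24*20*(-32)/3 = -(2*√6)*20*(-32)/3 = -40*√6*(-32)/3 = -(-1280)*√6/3 = 1280*√6/3 ≈ 1045.1)
y + O(-182, 68) = 1280*√6/3 - 39*(-182) = 1280*√6/3 + 7098 = 7098 + 1280*√6/3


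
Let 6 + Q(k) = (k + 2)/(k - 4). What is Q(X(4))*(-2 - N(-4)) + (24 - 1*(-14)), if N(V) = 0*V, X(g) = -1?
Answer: 252/5 ≈ 50.400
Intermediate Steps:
Q(k) = -6 + (2 + k)/(-4 + k) (Q(k) = -6 + (k + 2)/(k - 4) = -6 + (2 + k)/(-4 + k))
N(V) = 0
Q(X(4))*(-2 - N(-4)) + (24 - 1*(-14)) = ((26 - 5*(-1))/(-4 - 1))*(-2 - 1*0) + (24 - 1*(-14)) = ((26 + 5)/(-5))*(-2 + 0) + (24 + 14) = -⅕*31*(-2) + 38 = -31/5*(-2) + 38 = 62/5 + 38 = 252/5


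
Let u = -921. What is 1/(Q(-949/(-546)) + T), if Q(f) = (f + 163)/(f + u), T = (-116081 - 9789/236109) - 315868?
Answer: -3038644127/1312539962540747 ≈ -2.3151e-6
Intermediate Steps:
T = -33995685410/78703 (T = (-116081 - 9789*1/236109) - 315868 = (-116081 - 3263/78703) - 315868 = -9135926206/78703 - 315868 = -33995685410/78703 ≈ -4.3195e+5)
Q(f) = (163 + f)/(-921 + f) (Q(f) = (f + 163)/(f - 921) = (163 + f)/(-921 + f))
1/(Q(-949/(-546)) + T) = 1/((163 - 949/(-546))/(-921 - 949/(-546)) - 33995685410/78703) = 1/((163 - 949*(-1/546))/(-921 - 949*(-1/546)) - 33995685410/78703) = 1/((163 + 73/42)/(-921 + 73/42) - 33995685410/78703) = 1/((6919/42)/(-38609/42) - 33995685410/78703) = 1/(-42/38609*6919/42 - 33995685410/78703) = 1/(-6919/38609 - 33995685410/78703) = 1/(-1312539962540747/3038644127) = -3038644127/1312539962540747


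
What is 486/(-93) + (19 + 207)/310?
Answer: -697/155 ≈ -4.4968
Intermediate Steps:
486/(-93) + (19 + 207)/310 = 486*(-1/93) + 226*(1/310) = -162/31 + 113/155 = -697/155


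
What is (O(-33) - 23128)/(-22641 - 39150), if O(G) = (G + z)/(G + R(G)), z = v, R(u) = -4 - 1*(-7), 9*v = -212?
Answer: 6244051/16683570 ≈ 0.37426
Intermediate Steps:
v = -212/9 (v = (⅑)*(-212) = -212/9 ≈ -23.556)
R(u) = 3 (R(u) = -4 + 7 = 3)
z = -212/9 ≈ -23.556
O(G) = (-212/9 + G)/(3 + G) (O(G) = (G - 212/9)/(G + 3) = (-212/9 + G)/(3 + G))
(O(-33) - 23128)/(-22641 - 39150) = ((-212/9 - 33)/(3 - 33) - 23128)/(-22641 - 39150) = (-509/9/(-30) - 23128)/(-61791) = (-1/30*(-509/9) - 23128)*(-1/61791) = (509/270 - 23128)*(-1/61791) = -6244051/270*(-1/61791) = 6244051/16683570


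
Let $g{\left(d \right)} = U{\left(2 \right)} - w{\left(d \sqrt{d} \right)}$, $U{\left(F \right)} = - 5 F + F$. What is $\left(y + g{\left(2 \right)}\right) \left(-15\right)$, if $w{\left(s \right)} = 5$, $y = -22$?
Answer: $525$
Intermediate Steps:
$U{\left(F \right)} = - 4 F$
$g{\left(d \right)} = -13$ ($g{\left(d \right)} = \left(-4\right) 2 - 5 = -8 - 5 = -13$)
$\left(y + g{\left(2 \right)}\right) \left(-15\right) = \left(-22 - 13\right) \left(-15\right) = \left(-35\right) \left(-15\right) = 525$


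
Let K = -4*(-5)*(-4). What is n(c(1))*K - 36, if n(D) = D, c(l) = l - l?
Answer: -36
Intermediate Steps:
K = -80 (K = 20*(-4) = -80)
c(l) = 0
n(c(1))*K - 36 = 0*(-80) - 36 = 0 - 36 = -36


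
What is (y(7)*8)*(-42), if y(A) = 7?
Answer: -2352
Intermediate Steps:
(y(7)*8)*(-42) = (7*8)*(-42) = 56*(-42) = -2352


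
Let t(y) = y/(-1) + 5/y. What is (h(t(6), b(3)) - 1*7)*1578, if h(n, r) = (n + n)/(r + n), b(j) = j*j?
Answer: -351894/23 ≈ -15300.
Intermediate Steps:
t(y) = -y + 5/y (t(y) = y*(-1) + 5/y = -y + 5/y)
b(j) = j²
h(n, r) = 2*n/(n + r) (h(n, r) = (2*n)/(n + r) = 2*n/(n + r))
(h(t(6), b(3)) - 1*7)*1578 = (2*(-1*6 + 5/6)/((-1*6 + 5/6) + 3²) - 1*7)*1578 = (2*(-6 + 5*(⅙))/((-6 + 5*(⅙)) + 9) - 7)*1578 = (2*(-6 + ⅚)/((-6 + ⅚) + 9) - 7)*1578 = (2*(-31/6)/(-31/6 + 9) - 7)*1578 = (2*(-31/6)/(23/6) - 7)*1578 = (2*(-31/6)*(6/23) - 7)*1578 = (-62/23 - 7)*1578 = -223/23*1578 = -351894/23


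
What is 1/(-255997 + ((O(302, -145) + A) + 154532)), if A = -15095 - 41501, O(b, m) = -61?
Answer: -1/158122 ≈ -6.3242e-6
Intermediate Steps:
A = -56596
1/(-255997 + ((O(302, -145) + A) + 154532)) = 1/(-255997 + ((-61 - 56596) + 154532)) = 1/(-255997 + (-56657 + 154532)) = 1/(-255997 + 97875) = 1/(-158122) = -1/158122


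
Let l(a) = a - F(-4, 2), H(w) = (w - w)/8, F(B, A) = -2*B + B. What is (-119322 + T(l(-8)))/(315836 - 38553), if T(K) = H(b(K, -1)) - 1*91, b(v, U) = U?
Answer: -119413/277283 ≈ -0.43065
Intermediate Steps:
F(B, A) = -B
H(w) = 0 (H(w) = 0*(⅛) = 0)
l(a) = -4 + a (l(a) = a - (-1)*(-4) = a - 1*4 = a - 4 = -4 + a)
T(K) = -91 (T(K) = 0 - 1*91 = 0 - 91 = -91)
(-119322 + T(l(-8)))/(315836 - 38553) = (-119322 - 91)/(315836 - 38553) = -119413/277283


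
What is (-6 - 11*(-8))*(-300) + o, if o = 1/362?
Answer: -8905199/362 ≈ -24600.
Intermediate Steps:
o = 1/362 ≈ 0.0027624
(-6 - 11*(-8))*(-300) + o = (-6 - 11*(-8))*(-300) + 1/362 = (-6 + 88)*(-300) + 1/362 = 82*(-300) + 1/362 = -24600 + 1/362 = -8905199/362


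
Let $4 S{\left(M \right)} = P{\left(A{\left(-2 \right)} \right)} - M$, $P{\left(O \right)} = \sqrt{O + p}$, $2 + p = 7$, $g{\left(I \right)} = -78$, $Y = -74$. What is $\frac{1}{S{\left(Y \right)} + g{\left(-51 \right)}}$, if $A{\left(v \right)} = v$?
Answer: $- \frac{952}{56641} - \frac{4 \sqrt{3}}{56641} \approx -0.01693$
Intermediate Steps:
$p = 5$ ($p = -2 + 7 = 5$)
$P{\left(O \right)} = \sqrt{5 + O}$ ($P{\left(O \right)} = \sqrt{O + 5} = \sqrt{5 + O}$)
$S{\left(M \right)} = - \frac{M}{4} + \frac{\sqrt{3}}{4}$ ($S{\left(M \right)} = \frac{\sqrt{5 - 2} - M}{4} = \frac{\sqrt{3} - M}{4} = - \frac{M}{4} + \frac{\sqrt{3}}{4}$)
$\frac{1}{S{\left(Y \right)} + g{\left(-51 \right)}} = \frac{1}{\left(\left(- \frac{1}{4}\right) \left(-74\right) + \frac{\sqrt{3}}{4}\right) - 78} = \frac{1}{\left(\frac{37}{2} + \frac{\sqrt{3}}{4}\right) - 78} = \frac{1}{- \frac{119}{2} + \frac{\sqrt{3}}{4}}$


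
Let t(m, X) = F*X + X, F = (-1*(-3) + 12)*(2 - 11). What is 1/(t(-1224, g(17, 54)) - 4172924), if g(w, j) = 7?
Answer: -1/4173862 ≈ -2.3959e-7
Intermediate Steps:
F = -135 (F = (3 + 12)*(-9) = 15*(-9) = -135)
t(m, X) = -134*X (t(m, X) = -135*X + X = -134*X)
1/(t(-1224, g(17, 54)) - 4172924) = 1/(-134*7 - 4172924) = 1/(-938 - 4172924) = 1/(-4173862) = -1/4173862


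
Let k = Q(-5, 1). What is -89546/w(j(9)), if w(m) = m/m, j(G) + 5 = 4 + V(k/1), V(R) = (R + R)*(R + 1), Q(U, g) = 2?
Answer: -89546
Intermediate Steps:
k = 2
V(R) = 2*R*(1 + R) (V(R) = (2*R)*(1 + R) = 2*R*(1 + R))
j(G) = 11 (j(G) = -5 + (4 + 2*(2/1)*(1 + 2/1)) = -5 + (4 + 2*(2*1)*(1 + 2*1)) = -5 + (4 + 2*2*(1 + 2)) = -5 + (4 + 2*2*3) = -5 + (4 + 12) = -5 + 16 = 11)
w(m) = 1
-89546/w(j(9)) = -89546/1 = -89546*1 = -89546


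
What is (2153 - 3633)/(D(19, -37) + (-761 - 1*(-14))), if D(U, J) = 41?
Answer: 740/353 ≈ 2.0963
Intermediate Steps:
(2153 - 3633)/(D(19, -37) + (-761 - 1*(-14))) = (2153 - 3633)/(41 + (-761 - 1*(-14))) = -1480/(41 + (-761 + 14)) = -1480/(41 - 747) = -1480/(-706) = -1480*(-1/706) = 740/353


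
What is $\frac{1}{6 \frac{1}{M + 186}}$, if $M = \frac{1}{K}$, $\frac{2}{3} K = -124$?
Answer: $\frac{34595}{1116} \approx 30.999$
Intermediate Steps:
$K = -186$ ($K = \frac{3}{2} \left(-124\right) = -186$)
$M = - \frac{1}{186}$ ($M = \frac{1}{-186} = - \frac{1}{186} \approx -0.0053763$)
$\frac{1}{6 \frac{1}{M + 186}} = \frac{1}{6 \frac{1}{- \frac{1}{186} + 186}} = \frac{1}{6 \frac{1}{\frac{34595}{186}}} = \frac{1}{6 \cdot \frac{186}{34595}} = \frac{1}{\frac{1116}{34595}} = \frac{34595}{1116}$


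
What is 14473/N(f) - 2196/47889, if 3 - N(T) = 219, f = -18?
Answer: -77063537/1149336 ≈ -67.051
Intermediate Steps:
N(T) = -216 (N(T) = 3 - 1*219 = 3 - 219 = -216)
14473/N(f) - 2196/47889 = 14473/(-216) - 2196/47889 = 14473*(-1/216) - 2196*1/47889 = -14473/216 - 244/5321 = -77063537/1149336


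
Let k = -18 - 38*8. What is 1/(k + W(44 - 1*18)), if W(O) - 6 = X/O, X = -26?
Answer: -1/317 ≈ -0.0031546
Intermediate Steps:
k = -322 (k = -18 - 304 = -322)
W(O) = 6 - 26/O
1/(k + W(44 - 1*18)) = 1/(-322 + (6 - 26/(44 - 1*18))) = 1/(-322 + (6 - 26/(44 - 18))) = 1/(-322 + (6 - 26/26)) = 1/(-322 + (6 - 26*1/26)) = 1/(-322 + (6 - 1)) = 1/(-322 + 5) = 1/(-317) = -1/317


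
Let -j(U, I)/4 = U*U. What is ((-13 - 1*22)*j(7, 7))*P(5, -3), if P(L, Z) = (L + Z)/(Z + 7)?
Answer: 3430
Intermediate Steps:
P(L, Z) = (L + Z)/(7 + Z)
j(U, I) = -4*U**2 (j(U, I) = -4*U*U = -4*U**2)
((-13 - 1*22)*j(7, 7))*P(5, -3) = ((-13 - 1*22)*(-4*7**2))*((5 - 3)/(7 - 3)) = ((-13 - 22)*(-4*49))*(2/4) = (-35*(-196))*((1/4)*2) = 6860*(1/2) = 3430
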